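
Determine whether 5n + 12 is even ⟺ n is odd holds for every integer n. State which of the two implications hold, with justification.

(⟹) This fails: n = 2 gives 5n + 12 = 22, which is even, but 2 is even, not odd.

(⟸) This also fails: n = 3 is odd, but 5n + 12 = 27 is odd, not even.

Neither implication holds.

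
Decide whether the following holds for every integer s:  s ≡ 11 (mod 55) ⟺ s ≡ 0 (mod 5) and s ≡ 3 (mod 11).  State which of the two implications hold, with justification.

Neither implication holds.

(⟹) This fails: s = 11 gives 11 ≡ 11 (mod 55) but 11 ≡ 1 (mod 5), so the conjunction on the right does not hold.

(⟸) This fails: s = 25 satisfies both congruences on the right (25 ≡ 0 mod 5 and 25 ≡ 3 mod 11) yet 25 ≡ 25 (mod 55), not 11.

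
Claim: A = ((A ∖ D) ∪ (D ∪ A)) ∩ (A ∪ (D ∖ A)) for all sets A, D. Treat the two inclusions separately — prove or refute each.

Only the forward inclusion holds.

(⊆) Let x ∈ A. Then either x ∈ A and x ∉ D; or x ∈ A ∩ D. In each case x ∈ ((A ∖ D) ∪ (D ∪ A)) ∩ (A ∪ (D ∖ A)), so A ⊆ ((A ∖ D) ∪ (D ∪ A)) ∩ (A ∪ (D ∖ A)).

(⊇) This inclusion fails. Take A = ∅, D = {1}; then 1 ∈ ((A ∖ D) ∪ (D ∪ A)) ∩ (A ∪ (D ∖ A)) but 1 ∉ A.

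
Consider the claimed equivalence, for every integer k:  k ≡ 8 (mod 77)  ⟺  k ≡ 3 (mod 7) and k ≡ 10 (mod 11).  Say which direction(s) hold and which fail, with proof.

(→) This fails: k = 8 gives 8 ≡ 8 (mod 77) but 8 ≡ 1 (mod 7), so the conjunction on the right does not hold.

(←) This fails: k = 10 satisfies both congruences on the right (10 ≡ 3 mod 7 and 10 ≡ 10 mod 11) yet 10 ≡ 10 (mod 77), not 8.

Neither direction holds.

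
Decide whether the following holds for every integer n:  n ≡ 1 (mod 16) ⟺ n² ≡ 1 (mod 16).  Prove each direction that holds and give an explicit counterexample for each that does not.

The forward direction holds; the converse fails.

(←) This fails: take n = 7. Then 7² = 49 ≡ 1 (mod 16), yet 7 ≡ 7 (mod 16), not 1.

(→) Suppose n ≡ 1 (mod 16). Write n = 16j + 1. Then (16j + 1)² = 256j² + 32j + 1 = 16(16j² + 2j) + 1, so n² ≡ 1 (mod 16).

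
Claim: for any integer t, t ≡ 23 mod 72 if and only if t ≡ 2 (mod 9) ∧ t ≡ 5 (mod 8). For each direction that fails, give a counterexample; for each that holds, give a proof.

Neither direction holds.

Forward direction. This fails: t = 23 gives 23 ≡ 23 (mod 72) but 23 ≡ 5 (mod 9), so the conjunction on the right does not hold.

Converse. This fails: t = 29 satisfies both congruences on the right (29 ≡ 2 mod 9 and 29 ≡ 5 mod 8) yet 29 ≡ 29 (mod 72), not 23.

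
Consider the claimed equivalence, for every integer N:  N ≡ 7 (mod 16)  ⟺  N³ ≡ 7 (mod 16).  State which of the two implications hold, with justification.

(→) Suppose N ≡ 7 (mod 16). Write N = 16j + 7. Then (16j + 7)³ = 4096j³ + 5376j² + 2352j + 343 = 16(256j³ + 336j² + 147j + 21) + 7, so N³ ≡ 7 (mod 16).

(←) Conversely, suppose N³ ≡ 7 (mod 16). The only residue r in {0, …, 15} with r³ ≡ 7 (mod 16) is r = 7, so N ≡ 7 (mod 16).

Both implications hold.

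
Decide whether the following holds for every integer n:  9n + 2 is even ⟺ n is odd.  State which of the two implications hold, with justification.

[⇒] This fails: n = 6 gives 9n + 2 = 56, which is even, but 6 is even, not odd.

[⇐] This also fails: n = 5 is odd, but 9n + 2 = 47 is odd, not even.

Neither direction holds.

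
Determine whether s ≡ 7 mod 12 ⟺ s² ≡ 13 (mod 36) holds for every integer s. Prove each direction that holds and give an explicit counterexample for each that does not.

Neither direction holds.

[⇒] This fails: take s = 19. Then 19 ≡ 7 (mod 12), but 19² = 361 ≡ 1 (mod 36), not 13.

[⇐] This fails: take s = 11. Then 11² = 121 ≡ 13 (mod 36), yet 11 ≡ 11 (mod 12), not 7.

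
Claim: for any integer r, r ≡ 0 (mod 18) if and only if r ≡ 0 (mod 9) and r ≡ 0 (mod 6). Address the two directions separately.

[⇒] Suppose r ≡ 0 (mod 18); write r = 18j + 0. Since 9 ∣ 18, reducing mod 9 gives r ≡ 0 (mod 9); since 6 ∣ 18, reducing mod 6 gives r ≡ 0 (mod 6).

[⇐] Conversely, if r ≡ 0 (mod 9) and r ≡ 0 (mod 6), then by the Chinese remainder theorem r ≡ 0 (mod 18). This is exactly r ≡ 0 (mod 18).

The biconditional holds.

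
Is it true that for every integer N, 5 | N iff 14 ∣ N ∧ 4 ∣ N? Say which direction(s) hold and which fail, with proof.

(⟹) This fails: take N = 5. Certainly 5 ∣ 5, but 14 ∤ 5.

(⟸) This fails: take N = 28. Both 14 ∣ 28 and 4 ∣ 28, yet 28 is not a multiple of 5 (since 28 = 5·5 + 3), so 5 ∤ 28.

Both directions fail.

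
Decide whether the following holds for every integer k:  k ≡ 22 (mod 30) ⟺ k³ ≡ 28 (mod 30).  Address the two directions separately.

Both implications hold.

(⟹) Suppose k ≡ 22 (mod 30). Write k = 30j + 22. Then (30j + 22)³ = 27000j³ + 59400j² + 43560j + 10648 = 30(900j³ + 1980j² + 1452j + 354) + 28, so k³ ≡ 28 (mod 30).

(⟸) Conversely, suppose k³ ≡ 28 (mod 30). The only residue r in {0, …, 29} with r³ ≡ 28 (mod 30) is r = 22, so k ≡ 22 (mod 30).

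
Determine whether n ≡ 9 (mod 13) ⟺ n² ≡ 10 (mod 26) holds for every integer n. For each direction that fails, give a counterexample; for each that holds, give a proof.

[⇒] This fails: take n = 9. Then 9 ≡ 9 (mod 13), but 9² = 81 ≡ 3 (mod 26), not 10.

[⇐] This fails: take n = 6. Then 6² = 36 ≡ 10 (mod 26), yet 6 ≡ 6 (mod 13), not 9.

Neither direction holds.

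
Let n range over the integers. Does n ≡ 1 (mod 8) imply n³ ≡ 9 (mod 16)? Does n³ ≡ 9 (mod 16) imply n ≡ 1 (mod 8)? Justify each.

(←) The residues r modulo 16 with r³ ≡ 9 (mod 16) are exactly {9}, and each is ≡ 1 (mod 8).

(→) This fails: take n = 1. Then 1 ≡ 1 (mod 8), but 1³ = 1 ≡ 1 (mod 16), not 9.

Only the reverse direction holds.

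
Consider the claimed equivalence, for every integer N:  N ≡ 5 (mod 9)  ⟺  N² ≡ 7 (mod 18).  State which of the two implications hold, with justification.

(⇒) This fails: take N = 14. Then 14 ≡ 5 (mod 9), but 14² = 196 ≡ 16 (mod 18), not 7.

(⇐) This fails: take N = 13. Then 13² = 169 ≡ 7 (mod 18), yet 13 ≡ 4 (mod 9), not 5.

Both directions fail.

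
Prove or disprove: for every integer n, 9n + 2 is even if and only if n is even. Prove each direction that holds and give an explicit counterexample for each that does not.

(⟹) Suppose 9n + 2 is even. Since 9 is odd, 9n and n have the same parity, so 9n + 2 ≡ n + 2 (mod 2). As 2 is even, 9n + 2 is even exactly when n is even. Thus n is even.

(⟸) Conversely, suppose n is even; write n = 2j. Then 9n + 2 = 9·(2j) + 2 = 2·9j + 2, which is even.

Both directions hold; the statement is true.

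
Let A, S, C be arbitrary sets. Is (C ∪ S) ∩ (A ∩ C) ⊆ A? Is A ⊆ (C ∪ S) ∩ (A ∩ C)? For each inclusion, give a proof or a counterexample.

(⊆) holds; (⊇) fails.

Forward inclusion. Let x ∈ (C ∪ S) ∩ (A ∩ C). Then either x ∈ A ∩ C and x ∉ S; or x ∈ A ∩ S ∩ C. In each case x ∈ A, so (C ∪ S) ∩ (A ∩ C) ⊆ A.

Reverse inclusion. This inclusion fails. Take A = {1}, S = ∅, C = ∅; then 1 ∈ A but 1 ∉ (C ∪ S) ∩ (A ∩ C).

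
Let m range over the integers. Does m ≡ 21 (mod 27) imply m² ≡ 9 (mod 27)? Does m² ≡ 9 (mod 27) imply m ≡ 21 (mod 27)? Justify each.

The forward direction holds; the converse fails.

(⟹) Suppose m ≡ 21 (mod 27). Write m = 27j + 21. Then (27j + 21)² = 729j² + 1134j + 441 = 27(27j² + 42j + 16) + 9, so m² ≡ 9 (mod 27).

(⟸) This fails: take m = 3. Then 3² = 9 ≡ 9 (mod 27), yet 3 ≡ 3 (mod 27), not 21.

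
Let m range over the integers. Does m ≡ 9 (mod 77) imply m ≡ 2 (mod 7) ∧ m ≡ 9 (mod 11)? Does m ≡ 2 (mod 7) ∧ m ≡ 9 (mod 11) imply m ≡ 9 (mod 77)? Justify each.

Both directions hold.

[⇒] Suppose m ≡ 9 (mod 77); write m = 77j + 9. Since 7 ∣ 77, reducing mod 7 gives m ≡ 9 ≡ 2 (mod 7); since 11 ∣ 77, reducing mod 11 gives m ≡ 9 (mod 11).

[⇐] Conversely, if m ≡ 2 (mod 7) and m ≡ 9 (mod 11), then by the Chinese remainder theorem m ≡ 9 (mod 77). This is exactly m ≡ 9 (mod 77).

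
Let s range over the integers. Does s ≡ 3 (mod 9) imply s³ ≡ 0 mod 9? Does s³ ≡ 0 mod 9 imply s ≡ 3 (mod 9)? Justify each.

(⇒) holds; (⇐) fails.

(⇒) Suppose s ≡ 3 (mod 9). Write s = 9j + 3. Then (9j + 3)³ = 729j³ + 729j² + 243j + 27 = 9(81j³ + 81j² + 27j + 3) + 0, so s³ ≡ 0 (mod 9).

(⇐) This fails: take s = 0. Then 0³ = 0 ≡ 0 (mod 9), yet 0 ≡ 0 (mod 9), not 3.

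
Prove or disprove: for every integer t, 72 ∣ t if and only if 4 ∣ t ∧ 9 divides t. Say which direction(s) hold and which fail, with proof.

Not equivalent: only (⇒) holds.

Forward direction. If 72 ∣ t, write t = 72q. Since 72 = 18·4, t = 4·(18q), so 4 ∣ t; and since 72 = 8·9, t = 9·(8q), so 9 ∣ t.

Converse. This fails: take t = 36. Both 4 ∣ 36 and 9 ∣ 36, yet 36 is not a multiple of 72 (since 36 = 0·72 + 36), so 72 ∤ 36.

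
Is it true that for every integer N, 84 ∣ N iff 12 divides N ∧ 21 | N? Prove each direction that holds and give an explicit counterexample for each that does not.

Equivalent; both directions hold.

(⟹) If 84 ∣ N, write N = 84q. Since 84 = 7·12, N = 12·(7q), so 12 ∣ N; and since 84 = 4·21, N = 21·(4q), so 21 ∣ N.

(⟸) Suppose 12 ∣ N and 21 ∣ N. Any common multiple of 12 and 21 is a multiple of their lcm; here lcm(12, 21) = 12·21/gcd(12, 21) = 252/3 = 84, so 84 ∣ N.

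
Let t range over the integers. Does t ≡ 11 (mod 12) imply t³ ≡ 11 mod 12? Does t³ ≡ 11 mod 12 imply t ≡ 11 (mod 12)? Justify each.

The biconditional holds.

Forward direction. Suppose t ≡ 11 (mod 12). Write t = 12j + 11. Then (12j + 11)³ = 1728j³ + 4752j² + 4356j + 1331 = 12(144j³ + 396j² + 363j + 110) + 11, so t³ ≡ 11 (mod 12).

Converse. Suppose t³ ≡ 11 (mod 12). The only residue r in {0, …, 11} with r³ ≡ 11 (mod 12) is r = 11, so t ≡ 11 (mod 12).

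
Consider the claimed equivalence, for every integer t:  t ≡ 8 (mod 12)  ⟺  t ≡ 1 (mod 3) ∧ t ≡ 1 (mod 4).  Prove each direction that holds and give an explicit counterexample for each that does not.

[⇒] This fails: t = 8 gives 8 ≡ 8 (mod 12) but 8 ≡ 2 (mod 3), so the conjunction on the right does not hold.

[⇐] This fails: t = 1 satisfies both congruences on the right (1 ≡ 1 mod 3 and 1 ≡ 1 mod 4) yet 1 ≡ 1 (mod 12), not 8.

Both directions fail.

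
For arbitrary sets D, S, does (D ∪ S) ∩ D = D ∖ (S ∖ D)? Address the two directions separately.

(⟹) Let x ∈ (D ∪ S) ∩ D. Then either x ∈ D and x ∉ S; or x ∈ D ∩ S. In each case x ∈ D ∖ (S ∖ D), so (D ∪ S) ∩ D ⊆ D ∖ (S ∖ D).

(⟸) Let x ∈ D ∖ (S ∖ D). Then either x ∈ D and x ∉ S; or x ∈ D ∩ S. In each case x ∈ (D ∪ S) ∩ D, so D ∖ (S ∖ D) ⊆ (D ∪ S) ∩ D.

Both inclusions hold; the sets are equal.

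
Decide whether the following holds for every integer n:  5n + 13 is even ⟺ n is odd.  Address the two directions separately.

(⟹) Suppose 5n + 13 is even. Since 5 is odd, 5n and n have the same parity, so 5n + 13 ≡ n + 13 (mod 2). As 13 is odd, 5n + 13 is even exactly when n is odd. Thus n is odd.

(⟸) Conversely, suppose n is odd; write n = 2j + 1. Then 5n + 13 = 5·(2j + 1) + 13 = 2·5j + 18, which is even.

Both directions hold; the statement is true.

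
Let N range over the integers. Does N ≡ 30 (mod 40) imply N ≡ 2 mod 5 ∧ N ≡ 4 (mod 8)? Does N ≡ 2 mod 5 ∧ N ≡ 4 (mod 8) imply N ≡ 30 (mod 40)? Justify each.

Neither implication holds.

(⟹) This fails: N = 30 gives 30 ≡ 30 (mod 40) but 30 ≡ 0 (mod 5), so the conjunction on the right does not hold.

(⟸) This fails: N = 12 satisfies both congruences on the right (12 ≡ 2 mod 5 and 12 ≡ 4 mod 8) yet 12 ≡ 12 (mod 40), not 30.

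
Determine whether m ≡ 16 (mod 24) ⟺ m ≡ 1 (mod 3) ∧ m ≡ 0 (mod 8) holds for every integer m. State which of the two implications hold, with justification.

Forward direction. Suppose m ≡ 16 (mod 24); write m = 24j + 16. Since 3 ∣ 24, reducing mod 3 gives m ≡ 16 ≡ 1 (mod 3); since 8 ∣ 24, reducing mod 8 gives m ≡ 16 ≡ 0 (mod 8).

Converse. If m ≡ 1 (mod 3) and m ≡ 0 (mod 8), then by the Chinese remainder theorem m ≡ 16 (mod 24). This is exactly m ≡ 16 (mod 24).

Both implications hold.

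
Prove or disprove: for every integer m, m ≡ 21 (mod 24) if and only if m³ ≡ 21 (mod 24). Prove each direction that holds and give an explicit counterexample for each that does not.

(→) Suppose m ≡ 21 (mod 24). Write m = 24j + 21. Then (24j + 21)³ = 13824j³ + 36288j² + 31752j + 9261 = 24(576j³ + 1512j² + 1323j + 385) + 21, so m³ ≡ 21 (mod 24).

(←) Conversely, suppose m³ ≡ 21 (mod 24). The only residue r in {0, …, 23} with r³ ≡ 21 (mod 24) is r = 21, so m ≡ 21 (mod 24).

Both directions hold; the statement is true.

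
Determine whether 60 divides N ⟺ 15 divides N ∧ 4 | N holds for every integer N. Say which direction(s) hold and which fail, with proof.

(⇐) Suppose 15 ∣ N and 4 ∣ N. Any common multiple of 15 and 4 is a multiple of their lcm; here gcd(15, 4) = 1, so lcm(15, 4) = 15·4 = 60, so 60 ∣ N.

(⇒) If 60 ∣ N, write N = 60q. Since 60 = 4·15, N = 15·(4q), so 15 ∣ N; and since 60 = 15·4, N = 4·(15q), so 4 ∣ N.

Both directions hold; the statement is true.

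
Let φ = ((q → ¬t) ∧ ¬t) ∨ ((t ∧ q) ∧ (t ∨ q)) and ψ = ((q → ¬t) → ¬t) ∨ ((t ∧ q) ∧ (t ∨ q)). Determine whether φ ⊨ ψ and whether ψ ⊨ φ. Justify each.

Both implications hold.

Forward direction. Assume the antecedent. If q is true, the consequent reduces to true regardless of the other variables. If q is false, the antecedent forces (q = F, t = F), and the consequent holds there. Either way the consequent holds.

Converse. Assume the antecedent. If q is true, the consequent reduces to true regardless of the other variables. If q is false, the antecedent forces (q = F, t = F), and the consequent holds there. Either way the consequent holds.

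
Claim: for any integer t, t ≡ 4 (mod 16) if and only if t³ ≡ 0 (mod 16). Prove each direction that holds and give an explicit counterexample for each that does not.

[⇐] This fails: take t = 0. Then 0³ = 0 ≡ 0 (mod 16), yet 0 ≡ 0 (mod 16), not 4.

[⇒] Suppose t ≡ 4 (mod 16). Write t = 16j + 4. Then (16j + 4)³ = 4096j³ + 3072j² + 768j + 64 = 16(256j³ + 192j² + 48j + 4) + 0, so t³ ≡ 0 (mod 16).

Only the forward implication holds.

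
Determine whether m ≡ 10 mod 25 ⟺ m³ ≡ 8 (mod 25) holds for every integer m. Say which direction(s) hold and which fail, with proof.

[⇒] This fails: take m = 10. Then 10 ≡ 10 (mod 25), but 10³ = 1000 ≡ 0 (mod 25), not 8.

[⇐] This fails: take m = 2. Then 2³ = 8 ≡ 8 (mod 25), yet 2 ≡ 2 (mod 25), not 10.

Neither implication holds.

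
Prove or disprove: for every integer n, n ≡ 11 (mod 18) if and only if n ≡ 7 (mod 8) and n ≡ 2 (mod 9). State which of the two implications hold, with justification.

(⟹) This fails: n = 65 gives 65 ≡ 11 (mod 18) but 65 ≡ 1 (mod 8), so the conjunction on the right does not hold.

(⟸) Conversely, if n ≡ 7 (mod 8) and n ≡ 2 (mod 9), then by the Chinese remainder theorem n ≡ 47 (mod 72). Since 47 ≡ 11 (mod 18) and 18 ∣ 72, we get n ≡ 11 (mod 18).

Not equivalent: only (⇐) holds.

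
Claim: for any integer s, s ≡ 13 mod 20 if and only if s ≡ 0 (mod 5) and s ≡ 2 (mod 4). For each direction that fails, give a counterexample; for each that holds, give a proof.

(⟹) This fails: s = 13 gives 13 ≡ 13 (mod 20) but 13 ≡ 3 (mod 5), so the conjunction on the right does not hold.

(⟸) This fails: s = 10 satisfies both congruences on the right (10 ≡ 0 mod 5 and 10 ≡ 2 mod 4) yet 10 ≡ 10 (mod 20), not 13.

Neither implication holds.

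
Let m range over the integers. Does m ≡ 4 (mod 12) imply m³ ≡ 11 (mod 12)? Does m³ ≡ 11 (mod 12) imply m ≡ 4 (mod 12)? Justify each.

(⇒) This fails: take m = 4. Then 4 ≡ 4 (mod 12), but 4³ = 64 ≡ 4 (mod 12), not 11.

(⇐) This fails: take m = 11. Then 11³ = 1331 ≡ 11 (mod 12), yet 11 ≡ 11 (mod 12), not 4.

Neither implication holds.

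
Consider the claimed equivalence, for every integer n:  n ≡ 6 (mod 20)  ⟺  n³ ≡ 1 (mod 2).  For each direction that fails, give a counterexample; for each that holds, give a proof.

Neither implication holds.

(→) This fails: take n = 6. Then 6 ≡ 6 (mod 20), but 6³ = 216 ≡ 0 (mod 2), not 1.

(←) This fails: take n = 1. Then 1³ = 1 ≡ 1 (mod 2), yet 1 ≡ 1 (mod 20), not 6.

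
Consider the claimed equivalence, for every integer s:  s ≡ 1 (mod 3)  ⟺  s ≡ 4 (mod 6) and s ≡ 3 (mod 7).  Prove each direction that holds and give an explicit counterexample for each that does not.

(←) If s ≡ 4 (mod 6) and s ≡ 3 (mod 7), then by the Chinese remainder theorem s ≡ 10 (mod 42). Since 10 ≡ 1 (mod 3) and 3 ∣ 42, we get s ≡ 1 (mod 3).

(→) This fails: s = 1 gives 1 ≡ 1 (mod 3) but 1 ≡ 1 (mod 6), so the conjunction on the right does not hold.

Not equivalent: only (⇐) holds.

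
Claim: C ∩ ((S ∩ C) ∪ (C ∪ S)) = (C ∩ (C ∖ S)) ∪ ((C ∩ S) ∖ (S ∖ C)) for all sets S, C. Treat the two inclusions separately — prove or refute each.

(⊇) Let x ∈ (C ∩ (C ∖ S)) ∪ ((C ∩ S) ∖ (S ∖ C)). Then either x ∈ C and x ∉ S; or x ∈ S ∩ C. In each case x ∈ C ∩ ((S ∩ C) ∪ (C ∪ S)), so (C ∩ (C ∖ S)) ∪ ((C ∩ S) ∖ (S ∖ C)) ⊆ C ∩ ((S ∩ C) ∪ (C ∪ S)).

(⊆) Let x ∈ C ∩ ((S ∩ C) ∪ (C ∪ S)). Then either x ∈ C and x ∉ S; or x ∈ S ∩ C. In each case x ∈ (C ∩ (C ∖ S)) ∪ ((C ∩ S) ∖ (S ∖ C)), so C ∩ ((S ∩ C) ∪ (C ∪ S)) ⊆ (C ∩ (C ∖ S)) ∪ ((C ∩ S) ∖ (S ∖ C)).

Both inclusions hold.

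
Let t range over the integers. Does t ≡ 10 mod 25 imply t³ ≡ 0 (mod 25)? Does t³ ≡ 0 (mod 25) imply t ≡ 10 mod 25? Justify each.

Only the forward direction holds.

Converse. This fails: take t = 0. Then 0³ = 0 ≡ 0 (mod 25), yet 0 ≡ 0 (mod 25), not 10.

Forward direction. Suppose t ≡ 10 mod 25. Write t = 25j + 10. Then (25j + 10)³ = 15625j³ + 18750j² + 7500j + 1000 = 25(625j³ + 750j² + 300j + 40) + 0, so t³ ≡ 0 (mod 25).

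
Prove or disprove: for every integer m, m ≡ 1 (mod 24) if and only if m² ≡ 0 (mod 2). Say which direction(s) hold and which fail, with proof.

Both directions fail.

(→) This fails: take m = 1. Then 1 ≡ 1 (mod 24), but 1² = 1 ≡ 1 (mod 2), not 0.

(←) This fails: take m = 0. Then 0² = 0 ≡ 0 (mod 2), yet 0 ≡ 0 (mod 24), not 1.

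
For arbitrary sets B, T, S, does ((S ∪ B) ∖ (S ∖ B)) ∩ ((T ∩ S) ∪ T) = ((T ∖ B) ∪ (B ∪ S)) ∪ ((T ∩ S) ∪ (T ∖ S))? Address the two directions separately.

The sets are not equal: only the forward inclusion holds.

(⟸) This inclusion fails. Take B = {1}, T = ∅, S = ∅; then 1 ∈ ((T ∖ B) ∪ (B ∪ S)) ∪ ((T ∩ S) ∪ (T ∖ S)) but 1 ∉ ((S ∪ B) ∖ (S ∖ B)) ∩ ((T ∩ S) ∪ T).

(⟹) Let x ∈ ((S ∪ B) ∖ (S ∖ B)) ∩ ((T ∩ S) ∪ T). Then either x ∈ B ∩ T and x ∉ S; or x ∈ B ∩ T ∩ S. In each case x ∈ ((T ∖ B) ∪ (B ∪ S)) ∪ ((T ∩ S) ∪ (T ∖ S)), so ((S ∪ B) ∖ (S ∖ B)) ∩ ((T ∩ S) ∪ T) ⊆ ((T ∖ B) ∪ (B ∪ S)) ∪ ((T ∩ S) ∪ (T ∖ S)).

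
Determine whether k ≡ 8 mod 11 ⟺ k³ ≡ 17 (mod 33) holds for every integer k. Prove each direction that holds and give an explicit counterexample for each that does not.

Forward direction. This fails: take k = 19. Then 19 ≡ 8 (mod 11), but 19³ = 6859 ≡ 28 (mod 33), not 17.

Converse. The residues r modulo 33 with r³ ≡ 17 (mod 33) are exactly {8}, and each is ≡ 8 (mod 11).

The forward direction fails; the converse holds.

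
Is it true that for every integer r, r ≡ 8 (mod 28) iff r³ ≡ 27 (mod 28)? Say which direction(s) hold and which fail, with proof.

(⇒) This fails: take r = 8. Then 8 ≡ 8 (mod 28), but 8³ = 512 ≡ 8 (mod 28), not 27.

(⇐) This fails: take r = 3. Then 3³ = 27 ≡ 27 (mod 28), yet 3 ≡ 3 (mod 28), not 8.

(⇒) fails and (⇐) fails.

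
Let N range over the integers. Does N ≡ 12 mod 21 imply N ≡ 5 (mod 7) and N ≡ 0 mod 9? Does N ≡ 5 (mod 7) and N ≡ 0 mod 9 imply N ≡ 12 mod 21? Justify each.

(⇒) This fails: N = 33 gives 33 ≡ 12 (mod 21) but 33 ≡ 6 (mod 9), so the conjunction on the right does not hold.

(⇐) Conversely, if N ≡ 5 (mod 7) and N ≡ 0 (mod 9), then by the Chinese remainder theorem N ≡ 54 (mod 63). Since 54 ≡ 12 (mod 21) and 21 ∣ 63, we get N ≡ 12 (mod 21).

(⇒) fails; (⇐) holds.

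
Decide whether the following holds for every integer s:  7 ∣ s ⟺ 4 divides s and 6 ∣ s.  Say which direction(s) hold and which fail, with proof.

[⇒] This fails: take s = 7. Certainly 7 ∣ 7, but 4 ∤ 7.

[⇐] This fails: take s = 12. Both 4 ∣ 12 and 6 ∣ 12, yet 12 is not a multiple of 7 (since 12 = 1·7 + 5), so 7 ∤ 12.

Both directions fail.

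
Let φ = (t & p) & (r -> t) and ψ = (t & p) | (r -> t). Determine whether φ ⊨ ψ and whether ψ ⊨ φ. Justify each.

(⟹) Assume the antecedent. If p is true, the antecedent forces (p = T, t = T, r = F) or (p = T, t = T, r = T), and (t & p) | (r -> t) holds there. If p is false, the antecedent cannot hold. Either way (t & p) | (r -> t) holds.

(⟸) This fails. Under p = F, t = F, r = F, the left side is false but the right side is true.

(⇒) holds; (⇐) fails.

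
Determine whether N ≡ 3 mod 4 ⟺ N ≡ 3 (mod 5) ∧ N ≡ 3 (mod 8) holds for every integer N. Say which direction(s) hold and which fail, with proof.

(⇒) This fails: N = 35 gives 35 ≡ 3 (mod 4) but 35 ≡ 0 (mod 5), so the conjunction on the right does not hold.

(⇐) Conversely, if N ≡ 3 (mod 5) and N ≡ 3 (mod 8), then by the Chinese remainder theorem N ≡ 3 (mod 40). Since 3 ≡ 3 (mod 4) and 4 ∣ 40, we get N ≡ 3 (mod 4).

(⇒) fails; (⇐) holds.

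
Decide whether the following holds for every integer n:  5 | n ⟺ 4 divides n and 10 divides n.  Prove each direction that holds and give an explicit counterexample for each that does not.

(→) This fails: take n = 5. Certainly 5 ∣ 5, but 4 ∤ 5.

(←) Suppose 4 ∣ n and 10 ∣ n. Any common multiple of 4 and 10 is a multiple of their lcm; here lcm(4, 10) = 4·10/gcd(4, 10) = 40/2 = 20, so 20 ∣ n. Since 5 ∣ 20, it follows that 5 ∣ n.

Only the converse holds.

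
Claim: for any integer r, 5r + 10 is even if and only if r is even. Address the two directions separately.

Both directions hold; the statement is true.

Forward direction. Suppose 5r + 10 is even. Since 5 is odd, 5r and r have the same parity, so 5r + 10 ≡ r + 10 (mod 2). As 10 is even, 5r + 10 is even exactly when r is even. Thus r is even.

Converse. Suppose r is even; write r = 2j. Then 5r + 10 = 5·(2j) + 10 = 2·5j + 10, which is even.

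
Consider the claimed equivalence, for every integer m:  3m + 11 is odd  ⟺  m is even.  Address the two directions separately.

(⇒) Suppose 3m + 11 is odd. Since 3 is odd, 3m and m have the same parity, so 3m + 11 ≡ m + 11 (mod 2). As 11 is odd, 3m + 11 is odd exactly when m is even. Thus m is even.

(⇐) Conversely, suppose m is even; write m = 2j. Then 3m + 11 = 3·(2j) + 11 = 2·3j + 11, which is odd.

Both directions hold; the statement is true.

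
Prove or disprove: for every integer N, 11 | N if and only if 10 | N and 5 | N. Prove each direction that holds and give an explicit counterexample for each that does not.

Neither direction holds.

(⇒) This fails: take N = 11. Certainly 11 ∣ 11, but 10 ∤ 11.

(⇐) This fails: take N = 10. Both 10 ∣ 10 and 5 ∣ 10, yet 10 is not a multiple of 11 (since 10 = 0·11 + 10), so 11 ∤ 10.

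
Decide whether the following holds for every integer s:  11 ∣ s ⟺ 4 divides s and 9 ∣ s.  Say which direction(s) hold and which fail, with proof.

Neither direction holds.

(→) This fails: take s = 11. Certainly 11 ∣ 11, but 4 ∤ 11.

(←) This fails: take s = 36. Both 4 ∣ 36 and 9 ∣ 36, yet 36 is not a multiple of 11 (since 36 = 3·11 + 3), so 11 ∤ 36.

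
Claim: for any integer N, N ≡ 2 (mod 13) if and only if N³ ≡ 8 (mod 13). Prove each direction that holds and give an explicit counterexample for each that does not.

Converse. This fails: take N = 5. Then 5³ = 125 ≡ 8 (mod 13), yet 5 ≡ 5 (mod 13), not 2.

Forward direction. Suppose N ≡ 2 (mod 13). Write N = 13j + 2. Then (13j + 2)³ = 2197j³ + 1014j² + 156j + 8 = 13(169j³ + 78j² + 12j) + 8, so N³ ≡ 8 (mod 13).

The forward direction holds; the converse fails.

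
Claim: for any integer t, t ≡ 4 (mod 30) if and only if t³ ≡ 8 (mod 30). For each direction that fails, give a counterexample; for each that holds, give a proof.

(→) This fails: take t = 4. Then 4 ≡ 4 (mod 30), but 4³ = 64 ≡ 4 (mod 30), not 8.

(←) This fails: take t = 2. Then 2³ = 8 ≡ 8 (mod 30), yet 2 ≡ 2 (mod 30), not 4.

(⇒) fails and (⇐) fails.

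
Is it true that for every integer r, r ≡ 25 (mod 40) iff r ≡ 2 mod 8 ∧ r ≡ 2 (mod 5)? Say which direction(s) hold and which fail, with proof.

Both directions fail.

(⟹) This fails: r = 25 gives 25 ≡ 25 (mod 40) but 25 ≡ 1 (mod 8), so the conjunction on the right does not hold.

(⟸) This fails: r = 2 satisfies both congruences on the right (2 ≡ 2 mod 8 and 2 ≡ 2 mod 5) yet 2 ≡ 2 (mod 40), not 25.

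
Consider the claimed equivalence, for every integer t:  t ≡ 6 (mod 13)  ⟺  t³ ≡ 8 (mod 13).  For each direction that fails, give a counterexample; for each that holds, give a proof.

(⟹) Suppose t ≡ 6 (mod 13). Write t = 13j + 6. Then (13j + 6)³ = 2197j³ + 3042j² + 1404j + 216 = 13(169j³ + 234j² + 108j + 16) + 8, so t³ ≡ 8 (mod 13).

(⟸) This fails: take t = 2. Then 2³ = 8 ≡ 8 (mod 13), yet 2 ≡ 2 (mod 13), not 6.

Only the forward direction holds.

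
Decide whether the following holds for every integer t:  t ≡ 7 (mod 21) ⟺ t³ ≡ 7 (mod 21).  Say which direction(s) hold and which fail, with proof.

(⇒) Suppose t ≡ 7 (mod 21). Write t = 21j + 7. Then (21j + 7)³ = 9261j³ + 9261j² + 3087j + 343 = 21(441j³ + 441j² + 147j + 16) + 7, so t³ ≡ 7 (mod 21).

(⇐) Conversely, suppose t³ ≡ 7 (mod 21). The only residue r in {0, …, 20} with r³ ≡ 7 (mod 21) is r = 7, so t ≡ 7 (mod 21).

Both directions hold.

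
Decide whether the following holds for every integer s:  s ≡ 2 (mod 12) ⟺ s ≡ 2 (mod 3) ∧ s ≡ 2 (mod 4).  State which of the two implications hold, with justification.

Converse. If s ≡ 2 (mod 3) and s ≡ 2 (mod 4), then by the Chinese remainder theorem s ≡ 2 (mod 12). This is exactly s ≡ 2 (mod 12).

Forward direction. Suppose s ≡ 2 (mod 12); write s = 12j + 2. Since 3 ∣ 12, reducing mod 3 gives s ≡ 2 (mod 3); since 4 ∣ 12, reducing mod 4 gives s ≡ 2 (mod 4).

Both implications hold.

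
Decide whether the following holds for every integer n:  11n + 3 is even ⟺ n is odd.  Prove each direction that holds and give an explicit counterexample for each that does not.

Converse. Suppose n is odd; write n = 2j + 1. Then 11n + 3 = 11·(2j + 1) + 3 = 2·11j + 14, which is even.

Forward direction. Suppose 11n + 3 is even. Since 11 is odd, 11n and n have the same parity, so 11n + 3 ≡ n + 3 (mod 2). As 3 is odd, 11n + 3 is even exactly when n is odd. Thus n is odd.

Both implications hold.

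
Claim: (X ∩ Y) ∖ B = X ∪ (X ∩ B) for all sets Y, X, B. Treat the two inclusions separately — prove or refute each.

Only the forward inclusion holds.

Forward inclusion. Let x ∈ (X ∩ Y) ∖ B. Then x ∈ Y ∩ X and x ∉ B, from which x ∈ X ∪ (X ∩ B).

Reverse inclusion. This inclusion fails. Take Y = ∅, X = {1}, B = ∅; then 1 ∈ X ∪ (X ∩ B) but 1 ∉ (X ∩ Y) ∖ B.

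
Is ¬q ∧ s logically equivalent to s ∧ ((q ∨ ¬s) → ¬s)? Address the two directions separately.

Both directions hold.

[⇐] Assume the antecedent. If s is true, the antecedent forces (s = T, q = F), and ¬q ∧ s holds there. If s is false, the antecedent cannot hold. Either way ¬q ∧ s holds.

[⇒] Assume the antecedent. If s is true, the antecedent forces (s = T, q = F), and s ∧ ((q ∨ ¬s) → ¬s) holds there. If s is false, the antecedent cannot hold. Either way s ∧ ((q ∨ ¬s) → ¬s) holds.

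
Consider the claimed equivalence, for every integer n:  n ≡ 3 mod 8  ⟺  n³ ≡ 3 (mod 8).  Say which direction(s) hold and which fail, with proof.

(⟸) Suppose n³ ≡ 3 (mod 8). The only residue r in {0, …, 7} with r³ ≡ 3 (mod 8) is r = 3, so n ≡ 3 (mod 8).

(⟹) Suppose n ≡ 3 mod 8. Write n = 8j + 3. Then (8j + 3)³ = 512j³ + 576j² + 216j + 27 = 8(64j³ + 72j² + 27j + 3) + 3, so n³ ≡ 3 (mod 8).

The biconditional holds.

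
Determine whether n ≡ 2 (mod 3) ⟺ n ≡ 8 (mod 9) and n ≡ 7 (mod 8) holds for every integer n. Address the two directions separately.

The forward direction fails; the converse holds.

Forward direction. This fails: n = 2 gives 2 ≡ 2 (mod 3) but 2 ≡ 2 (mod 9), so the conjunction on the right does not hold.

Converse. If n ≡ 8 (mod 9) and n ≡ 7 (mod 8), then by the Chinese remainder theorem n ≡ 71 (mod 72). Since 71 ≡ 2 (mod 3) and 3 ∣ 72, we get n ≡ 2 (mod 3).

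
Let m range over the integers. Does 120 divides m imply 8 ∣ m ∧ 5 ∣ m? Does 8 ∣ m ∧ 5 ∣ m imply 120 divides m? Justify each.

Only the forward implication holds.

Forward direction. If 120 ∣ m, write m = 120q. Since 120 = 15·8, m = 8·(15q), so 8 ∣ m; and since 120 = 24·5, m = 5·(24q), so 5 ∣ m.

Converse. This fails: take m = 40. Both 8 ∣ 40 and 5 ∣ 40, yet 40 is not a multiple of 120 (since 40 = 0·120 + 40), so 120 ∤ 40.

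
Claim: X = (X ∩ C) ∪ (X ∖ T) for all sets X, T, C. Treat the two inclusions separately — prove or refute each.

(⟹) This inclusion fails. Take X = {1}, T = {1}, C = ∅; then 1 ∈ X but 1 ∉ (X ∩ C) ∪ (X ∖ T).

(⟸) Let x ∈ (X ∩ C) ∪ (X ∖ T). Then either x ∈ X and x ∉ T, C; or x ∈ X ∩ C and x ∉ T; or x ∈ X ∩ T ∩ C. In each case x ∈ X, so (X ∩ C) ∪ (X ∖ T) ⊆ X.

(⊆) fails; (⊇) holds.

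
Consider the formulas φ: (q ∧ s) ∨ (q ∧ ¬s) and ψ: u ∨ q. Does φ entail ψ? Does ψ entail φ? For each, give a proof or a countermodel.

The forward direction holds; the converse fails.

(→) Assume the antecedent. If s is true, the antecedent forces (s = T, u = F, q = T) or (s = T, u = T, q = T), and u ∨ q holds there. If s is false, the antecedent forces (s = F, u = F, q = T) or (s = F, u = T, q = T), and u ∨ q holds there. Either way u ∨ q holds.

(←) This fails. Under s = F, u = T, q = F, the left side is false but the right side is true.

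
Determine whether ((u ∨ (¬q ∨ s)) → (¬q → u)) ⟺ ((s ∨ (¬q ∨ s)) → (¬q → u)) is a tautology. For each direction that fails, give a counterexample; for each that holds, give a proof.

(←) Assume the antecedent. If q is true, (u ∨ (¬q ∨ s)) → (¬q → u) reduces to true regardless of the other variables. If q is false, the antecedent forces (s = F, q = F, u = T) or (s = T, q = F, u = T), and (u ∨ (¬q ∨ s)) → (¬q → u) holds there. Either way (u ∨ (¬q ∨ s)) → (¬q → u) holds.

(→) Assume the antecedent. If q is true, (s ∨ (¬q ∨ s)) → (¬q → u) reduces to true regardless of the other variables. If q is false, the antecedent forces (s = F, q = F, u = T) or (s = T, q = F, u = T), and (s ∨ (¬q ∨ s)) → (¬q → u) holds there. Either way (s ∨ (¬q ∨ s)) → (¬q → u) holds.

Both implications hold.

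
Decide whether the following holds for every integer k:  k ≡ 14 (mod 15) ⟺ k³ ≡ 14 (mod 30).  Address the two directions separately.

(←) The residues r modulo 30 with r³ ≡ 14 (mod 30) are exactly {14}, and each is ≡ 14 (mod 15).

(→) This fails: take k = 29. Then 29 ≡ 14 (mod 15), but 29³ = 24389 ≡ 29 (mod 30), not 14.

The forward direction fails; the converse holds.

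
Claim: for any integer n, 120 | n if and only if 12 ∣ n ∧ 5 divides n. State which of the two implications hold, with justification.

(⇒) holds; (⇐) fails.

(⇐) This fails: take n = 60. Both 12 ∣ 60 and 5 ∣ 60, yet 60 is not a multiple of 120 (since 60 = 0·120 + 60), so 120 ∤ 60.

(⇒) If 120 ∣ n, write n = 120q. Since 120 = 10·12, n = 12·(10q), so 12 ∣ n; and since 120 = 24·5, n = 5·(24q), so 5 ∣ n.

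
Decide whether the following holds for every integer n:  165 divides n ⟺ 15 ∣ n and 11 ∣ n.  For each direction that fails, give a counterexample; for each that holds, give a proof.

(⇒) If 165 ∣ n, write n = 165q. Since 165 = 11·15, n = 15·(11q), so 15 ∣ n; and since 165 = 15·11, n = 11·(15q), so 11 ∣ n.

(⇐) Suppose 15 ∣ n and 11 ∣ n. Any common multiple of 15 and 11 is a multiple of their lcm; here gcd(15, 11) = 1, so lcm(15, 11) = 15·11 = 165, so 165 ∣ n.

Both directions hold; the statement is true.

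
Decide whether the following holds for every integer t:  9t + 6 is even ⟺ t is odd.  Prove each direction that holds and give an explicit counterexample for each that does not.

(⇒) fails and (⇐) fails.

(→) This fails: t = 0 gives 9t + 6 = 6, which is even, but 0 is even, not odd.

(←) This also fails: t = 1 is odd, but 9t + 6 = 15 is odd, not even.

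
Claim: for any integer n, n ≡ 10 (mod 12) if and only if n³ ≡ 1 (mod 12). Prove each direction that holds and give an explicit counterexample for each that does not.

Both directions fail.

Forward direction. This fails: take n = 10. Then 10 ≡ 10 (mod 12), but 10³ = 1000 ≡ 4 (mod 12), not 1.

Converse. This fails: take n = 1. Then 1³ = 1 ≡ 1 (mod 12), yet 1 ≡ 1 (mod 12), not 10.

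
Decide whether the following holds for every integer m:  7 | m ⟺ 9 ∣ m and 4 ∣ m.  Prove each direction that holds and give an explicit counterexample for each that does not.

[⇒] This fails: take m = 7. Certainly 7 ∣ 7, but 9 ∤ 7.

[⇐] This fails: take m = 36. Both 9 ∣ 36 and 4 ∣ 36, yet 36 is not a multiple of 7 (since 36 = 5·7 + 1), so 7 ∤ 36.

(⇒) fails and (⇐) fails.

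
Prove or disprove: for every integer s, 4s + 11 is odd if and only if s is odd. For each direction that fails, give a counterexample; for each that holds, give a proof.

Only the converse holds.

(⇐) Suppose s is odd. Since 4 is even, 4s is even for every s, so 4s + 11 has the same parity as 11, which is odd. Hence 4s + 11 is odd.

(⇒) This fails: take s = 6. Then 4s + 11 = 35, which is odd, yet s = 6 is even, not odd.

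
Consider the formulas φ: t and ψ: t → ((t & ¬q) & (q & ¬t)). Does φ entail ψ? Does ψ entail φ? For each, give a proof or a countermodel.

[⇒] This fails. Under t = T, q = F, the left side is true but the right side is false.

[⇐] This fails. Under t = F, q = F, the left side is false but the right side is true.

(⇒) fails and (⇐) fails.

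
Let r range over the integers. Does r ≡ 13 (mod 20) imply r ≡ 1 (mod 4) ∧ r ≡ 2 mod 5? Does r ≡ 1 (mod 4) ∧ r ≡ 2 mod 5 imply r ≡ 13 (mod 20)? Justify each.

Neither direction holds.

(⇒) This fails: r = 13 gives 13 ≡ 13 (mod 20) but 13 ≡ 3 (mod 5), so the conjunction on the right does not hold.

(⇐) This fails: r = 17 satisfies both congruences on the right (17 ≡ 1 mod 4 and 17 ≡ 2 mod 5) yet 17 ≡ 17 (mod 20), not 13.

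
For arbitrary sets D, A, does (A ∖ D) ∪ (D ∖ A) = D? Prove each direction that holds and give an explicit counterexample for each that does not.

(⊆) fails and (⊇) fails.

(⟹) This inclusion fails. Take D = ∅, A = {1}; then 1 ∈ (A ∖ D) ∪ (D ∖ A) but 1 ∉ D.

(⟸) This inclusion fails. Take D = {1}, A = {1}; then 1 ∈ D but 1 ∉ (A ∖ D) ∪ (D ∖ A).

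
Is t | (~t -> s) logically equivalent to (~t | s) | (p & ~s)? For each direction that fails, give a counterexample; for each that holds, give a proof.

[⇒] This fails. Under t = T, s = F, p = F, the left side is true but the right side is false.

[⇐] This fails. Under t = F, s = F, p = F, the left side is false but the right side is true.

Both directions fail.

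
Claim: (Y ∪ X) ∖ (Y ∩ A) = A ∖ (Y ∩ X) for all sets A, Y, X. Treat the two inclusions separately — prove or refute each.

(⊆) This inclusion fails. Take A = ∅, Y = {1}, X = ∅; then 1 ∈ (Y ∪ X) ∖ (Y ∩ A) but 1 ∉ A ∖ (Y ∩ X).

(⊇) This inclusion fails. Take A = {1}, Y = ∅, X = ∅; then 1 ∈ A ∖ (Y ∩ X) but 1 ∉ (Y ∪ X) ∖ (Y ∩ A).

Neither inclusion holds.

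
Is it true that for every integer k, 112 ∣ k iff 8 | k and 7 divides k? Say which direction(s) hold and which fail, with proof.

The forward direction holds; the converse fails.

(←) This fails: take k = 56. Both 8 ∣ 56 and 7 ∣ 56, yet 56 is not a multiple of 112 (since 56 = 0·112 + 56), so 112 ∤ 56.

(→) If 112 ∣ k, write k = 112q. Since 112 = 14·8, k = 8·(14q), so 8 ∣ k; and since 112 = 16·7, k = 7·(16q), so 7 ∣ k.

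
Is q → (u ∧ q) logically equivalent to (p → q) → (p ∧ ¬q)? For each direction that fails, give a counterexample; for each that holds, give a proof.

(⇒) fails; (⇐) holds.

[⇐] Assume the antecedent. If q is true, the antecedent cannot hold. If q is false, q → (u ∧ q) reduces to true regardless of the other variables. Either way q → (u ∧ q) holds.

[⇒] This fails. Under q = F, p = F, u = F, the left side is true but the right side is false.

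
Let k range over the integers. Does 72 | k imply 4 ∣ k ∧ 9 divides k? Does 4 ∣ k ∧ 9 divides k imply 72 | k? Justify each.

(⟸) This fails: take k = 36. Both 4 ∣ 36 and 9 ∣ 36, yet 36 is not a multiple of 72 (since 36 = 0·72 + 36), so 72 ∤ 36.

(⟹) If 72 ∣ k, write k = 72q. Since 72 = 18·4, k = 4·(18q), so 4 ∣ k; and since 72 = 8·9, k = 9·(8q), so 9 ∣ k.

Not equivalent: only (⇒) holds.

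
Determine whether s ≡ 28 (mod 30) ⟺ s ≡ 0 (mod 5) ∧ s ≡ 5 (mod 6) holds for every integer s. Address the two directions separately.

[⇒] This fails: s = 28 gives 28 ≡ 28 (mod 30) but 28 ≡ 3 (mod 5), so the conjunction on the right does not hold.

[⇐] This fails: s = 5 satisfies both congruences on the right (5 ≡ 0 mod 5 and 5 ≡ 5 mod 6) yet 5 ≡ 5 (mod 30), not 28.

(⇒) fails and (⇐) fails.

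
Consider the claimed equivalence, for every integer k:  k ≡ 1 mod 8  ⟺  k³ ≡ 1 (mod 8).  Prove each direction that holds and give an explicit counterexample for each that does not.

Both directions hold; the statement is true.

(⇒) Suppose k ≡ 1 mod 8. Write k = 8j + 1. Then (8j + 1)³ = 512j³ + 192j² + 24j + 1 = 8(64j³ + 24j² + 3j) + 1, so k³ ≡ 1 (mod 8).

(⇐) For the converse, argue contrapositively. If k ≢ 1 (mod 8), then k is congruent to one of 0, 2, 3, 4, 5, 6, 7 modulo 8, and these give k³ ≡ 0, 0, 3, 0, 5, 0, 7 respectively — never 1.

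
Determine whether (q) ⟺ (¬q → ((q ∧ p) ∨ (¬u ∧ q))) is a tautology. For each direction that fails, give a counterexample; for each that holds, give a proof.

The biconditional holds.

[⇒] Assume the antecedent. If u is true, the antecedent forces (u = T, p = F, q = T) or (u = T, p = T, q = T), and ¬q → ((q ∧ p) ∨ (¬u ∧ q)) holds there. If u is false, the antecedent forces (u = F, p = F, q = T) or (u = F, p = T, q = T), and ¬q → ((q ∧ p) ∨ (¬u ∧ q)) holds there. Either way ¬q → ((q ∧ p) ∨ (¬u ∧ q)) holds.

[⇐] Assume the antecedent. If u is true, the antecedent forces (u = T, p = F, q = T) or (u = T, p = T, q = T), and q holds there. If u is false, the antecedent forces (u = F, p = F, q = T) or (u = F, p = T, q = T), and q holds there. Either way q holds.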